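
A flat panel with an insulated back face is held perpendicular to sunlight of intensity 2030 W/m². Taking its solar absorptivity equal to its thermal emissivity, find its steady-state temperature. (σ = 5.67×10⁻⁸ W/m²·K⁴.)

Absorbed flux αS = emitted flux εσT⁴ (one radiating face); with α = ε, T = (S/σ)^(1/4).
T = (2030 / 5.67×10⁻⁸)^(1/4) = (3.58×10^10)^(1/4).
T = 435 K.

T ≈ 435 K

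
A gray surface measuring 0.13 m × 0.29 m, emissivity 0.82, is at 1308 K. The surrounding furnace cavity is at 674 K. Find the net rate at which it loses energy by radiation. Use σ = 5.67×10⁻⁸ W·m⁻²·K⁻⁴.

A = 0.13 × 0.29 = 0.0377 m².
Q = εσA(T⁴ − T_s⁴). T⁴ − T_s⁴ = (1308)⁴ − (674)⁴ = 2.93×10^12 − 2.06×10^11 = 2.72×10^12 K⁴.
Q = 0.82 × 5.67×10⁻⁸ × 0.0377 × 2.72×10^12 = 4770 W.

Q ≈ 4770 W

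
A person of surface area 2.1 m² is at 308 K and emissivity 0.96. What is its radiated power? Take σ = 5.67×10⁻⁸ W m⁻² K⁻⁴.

P ≈ 1030 W

P = εσAT⁴ = 0.96 × 5.67×10⁻⁸ × 2.10 × (308)⁴ = 0.96 × 5.67×10⁻⁸ × 2.10 × 9.00×10^9.
P = 1030 W.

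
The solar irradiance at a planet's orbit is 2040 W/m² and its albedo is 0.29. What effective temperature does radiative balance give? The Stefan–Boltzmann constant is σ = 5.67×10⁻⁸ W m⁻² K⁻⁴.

T ≈ 283 K

Power absorbed = (1−a)S·πR²; power emitted = 4πR²σT⁴. Equating and cancelling πR²:
T = ((1−a)S / 4σ)^(1/4) = (1450 / (4 × 5.67×10⁻⁸))^(1/4) = (6.39×10^9)^(1/4).
T = 283 K.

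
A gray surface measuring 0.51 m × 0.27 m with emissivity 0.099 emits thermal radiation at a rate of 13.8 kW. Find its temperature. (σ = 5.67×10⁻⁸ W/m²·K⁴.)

A = 0.51 × 0.27 = 0.138 m².
From P = εσAT⁴, T = (P / εσA)^(1/4) = (13800 / (0.099 × 5.67×10⁻⁸ × 0.138))^(1/4).
T = (1.79×10^13)^(1/4) = 2060 K.

T ≈ 2060 K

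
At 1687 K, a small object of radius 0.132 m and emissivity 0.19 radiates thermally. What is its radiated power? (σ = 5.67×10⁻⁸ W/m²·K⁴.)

P ≈ 19100 W

A = 4πr² = 4π × (0.132)² = 0.219 m².
P = εσAT⁴ = 0.19 × 5.67×10⁻⁸ × 0.219 × (1687)⁴ = 0.19 × 5.67×10⁻⁸ × 0.219 × 8.10×10^12.
P = 19100 W.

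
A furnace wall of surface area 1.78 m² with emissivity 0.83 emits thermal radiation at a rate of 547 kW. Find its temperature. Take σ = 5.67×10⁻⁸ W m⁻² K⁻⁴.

T ≈ 1600 K

From P = εσAT⁴, T = (P / εσA)^(1/4) = (5.47×10^5 / (0.83 × 5.67×10⁻⁸ × 1.78))^(1/4).
T = (6.53×10^12)^(1/4) = 1600 K.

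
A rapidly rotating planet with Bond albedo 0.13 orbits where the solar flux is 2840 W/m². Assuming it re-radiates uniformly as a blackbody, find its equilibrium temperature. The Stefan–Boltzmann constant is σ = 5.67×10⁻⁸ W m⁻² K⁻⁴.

T ≈ 323 K

Power absorbed = (1−a)S·πR²; power emitted = 4πR²σT⁴. Equating and cancelling πR²:
T = ((1−a)S / 4σ)^(1/4) = (2470 / (4 × 5.67×10⁻⁸))^(1/4) = (1.09×10^10)^(1/4).
T = 323 K.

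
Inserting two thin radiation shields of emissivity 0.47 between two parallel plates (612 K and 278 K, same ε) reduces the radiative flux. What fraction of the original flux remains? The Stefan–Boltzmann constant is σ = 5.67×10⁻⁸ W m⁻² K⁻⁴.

With N identical shields there are N+1 = 3 gaps in series, each with the same radiative resistance, so the flux falls to 1/(N+1) of its unshielded value.

ratio ≈ 0.333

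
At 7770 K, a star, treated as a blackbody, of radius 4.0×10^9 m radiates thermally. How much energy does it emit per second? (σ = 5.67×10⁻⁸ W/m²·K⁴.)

P ≈ 4.16×10^28 W

A = 4πr² = 4π × (4.0×10^9)² = 2.01×10^20 m².
P = σAT⁴ = 5.67×10⁻⁸ × 2.01×10^20 × (7770)⁴ = 5.67×10⁻⁸ × 2.01×10^20 × 3.64×10^15.
P = 4.16×10^28 W.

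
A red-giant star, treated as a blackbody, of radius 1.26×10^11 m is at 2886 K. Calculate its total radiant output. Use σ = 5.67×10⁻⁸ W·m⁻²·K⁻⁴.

A = 4πr² = 4π × (1.26×10^11)² = 2.00×10^23 m².
P = σAT⁴ = 5.67×10⁻⁸ × 2.00×10^23 × (2886)⁴ = 5.67×10⁻⁸ × 2.00×10^23 × 6.94×10^13.
P = 7.85×10^29 W.

P ≈ 7.85×10^29 W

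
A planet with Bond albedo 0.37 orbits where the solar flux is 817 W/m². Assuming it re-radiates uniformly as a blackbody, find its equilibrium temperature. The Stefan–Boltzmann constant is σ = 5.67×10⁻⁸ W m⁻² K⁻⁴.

T ≈ 218 K

Power absorbed = (1−a)S·πR²; power emitted = 4πR²σT⁴. Equating and cancelling πR²:
T = ((1−a)S / 4σ)^(1/4) = (515 / (4 × 5.67×10⁻⁸))^(1/4) = (2.27×10^9)^(1/4).
T = 218 K.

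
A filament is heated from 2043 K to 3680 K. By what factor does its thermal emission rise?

P ∝ T⁴, so the ratio is (3680/2043)⁴ = (1.801)⁴ = 10.5.

ratio ≈ 10.5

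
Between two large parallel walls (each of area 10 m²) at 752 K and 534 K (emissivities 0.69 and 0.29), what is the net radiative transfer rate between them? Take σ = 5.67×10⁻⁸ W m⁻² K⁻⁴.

Q ≈ 34700 W

For two large parallel gray plates, q = σ(T₁⁴ − T₂⁴) / (1/ε₁ + 1/ε₂ − 1).
1/ε₁ + 1/ε₂ − 1 = 1/0.69 + 1/0.29 − 1 = 3.898.
T₁⁴ − T₂⁴ = 3.20×10^11 − 8.13×10^10 = 2.38×10^11 K⁴.
q = 5.67×10⁻⁸ × 2.38×10^11 / 3.898 = 3470 W/m².
Q = q·A = 3470 × 10 = 34700 W.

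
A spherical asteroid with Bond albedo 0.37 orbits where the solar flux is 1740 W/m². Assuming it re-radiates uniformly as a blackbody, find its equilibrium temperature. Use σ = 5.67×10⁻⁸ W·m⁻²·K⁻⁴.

T ≈ 264 K

Power absorbed = (1−a)S·πR²; power emitted = 4πR²σT⁴. Equating and cancelling πR²:
T = ((1−a)S / 4σ)^(1/4) = (1100 / (4 × 5.67×10⁻⁸))^(1/4) = (4.83×10^9)^(1/4).
T = 264 K.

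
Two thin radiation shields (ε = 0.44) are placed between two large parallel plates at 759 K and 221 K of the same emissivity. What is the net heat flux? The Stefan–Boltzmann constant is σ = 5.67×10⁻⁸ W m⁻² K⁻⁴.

Each of the 3 gaps contributes resistance (2/ε − 1) = 2/0.44 − 1 = 3.545; total = 10.64.
q = σ(T₁⁴ − T₂⁴) / 10.64 = 5.67×10⁻⁸ × 3.29×10^11 / 10.64 = 1760 W/m².

q ≈ 1760 W/m²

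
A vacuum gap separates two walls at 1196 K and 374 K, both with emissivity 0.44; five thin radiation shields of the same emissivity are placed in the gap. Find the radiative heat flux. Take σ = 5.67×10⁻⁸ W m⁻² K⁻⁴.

q ≈ 5400 W/m²

Each of the 6 gaps contributes resistance (2/ε − 1) = 2/0.44 − 1 = 3.545; total = 21.27.
q = σ(T₁⁴ − T₂⁴) / 21.27 = 5.67×10⁻⁸ × 2.03×10^12 / 21.27 = 5400 W/m².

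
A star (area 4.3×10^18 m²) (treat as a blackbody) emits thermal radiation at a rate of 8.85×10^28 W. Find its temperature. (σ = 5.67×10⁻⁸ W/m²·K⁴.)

From P = σAT⁴, T = (P / σA)^(1/4) = (8.85×10^28 / (5.67×10⁻⁸ × 4.30×10^18))^(1/4).
T = (3.63×10^17)^(1/4) = 24500 K.

T ≈ 24500 K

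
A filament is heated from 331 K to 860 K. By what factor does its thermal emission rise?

P ∝ T⁴, so the ratio is (860/331)⁴ = (2.598)⁴ = 45.6.

ratio ≈ 45.6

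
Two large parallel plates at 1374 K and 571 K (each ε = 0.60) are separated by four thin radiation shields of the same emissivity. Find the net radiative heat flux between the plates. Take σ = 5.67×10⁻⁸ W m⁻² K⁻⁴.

Each of the 5 gaps contributes resistance (2/ε − 1) = 2/0.60 − 1 = 2.333; total = 11.67.
q = σ(T₁⁴ − T₂⁴) / 11.67 = 5.67×10⁻⁸ × 3.46×10^12 / 11.67 = 16800 W/m².

q ≈ 16800 W/m²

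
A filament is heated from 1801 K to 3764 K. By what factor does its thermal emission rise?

ratio ≈ 19.1

P ∝ T⁴, so the ratio is (3764/1801)⁴ = (2.090)⁴ = 19.1.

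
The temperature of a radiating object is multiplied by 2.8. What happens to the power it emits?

P ∝ T⁴, so the power scales as (2.8)⁴ = 61.5.

factor ≈ 61.5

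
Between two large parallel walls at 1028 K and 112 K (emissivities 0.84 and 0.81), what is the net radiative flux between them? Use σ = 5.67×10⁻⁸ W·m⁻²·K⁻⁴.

For two large parallel gray plates, q = σ(T₁⁴ − T₂⁴) / (1/ε₁ + 1/ε₂ − 1).
1/ε₁ + 1/ε₂ − 1 = 1/0.84 + 1/0.81 − 1 = 1.425.
T₁⁴ − T₂⁴ = 1.12×10^12 − 1.57×10^8 = 1.12×10^12 K⁴.
q = 5.67×10⁻⁸ × 1.12×10^12 / 1.425 = 44400 W/m².

q ≈ 44400 W/m²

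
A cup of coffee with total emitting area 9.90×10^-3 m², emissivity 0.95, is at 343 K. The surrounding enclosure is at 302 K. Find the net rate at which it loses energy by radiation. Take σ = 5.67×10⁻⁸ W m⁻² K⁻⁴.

Q ≈ 2.95 W

Q = εσA(T⁴ − T_s⁴). T⁴ − T_s⁴ = (343)⁴ − (302)⁴ = 1.38×10^10 − 8.32×10^9 = 5.52×10^9 K⁴.
Q = 0.95 × 5.67×10⁻⁸ × 9.90×10^-3 × 5.52×10^9 = 2.95 W.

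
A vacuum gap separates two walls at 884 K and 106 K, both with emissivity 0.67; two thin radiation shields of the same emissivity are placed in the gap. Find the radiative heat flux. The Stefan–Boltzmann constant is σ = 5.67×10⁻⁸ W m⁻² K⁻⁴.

Each of the 3 gaps contributes resistance (2/ε − 1) = 2/0.67 − 1 = 1.985; total = 5.955.
q = σ(T₁⁴ − T₂⁴) / 5.955 = 5.67×10⁻⁸ × 6.11×10^11 / 5.955 = 5810 W/m².

q ≈ 5810 W/m²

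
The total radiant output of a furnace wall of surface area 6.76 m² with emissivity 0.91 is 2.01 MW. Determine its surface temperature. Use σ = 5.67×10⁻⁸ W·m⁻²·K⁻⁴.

From P = εσAT⁴, T = (P / εσA)^(1/4) = (2.01×10^6 / (0.91 × 5.67×10⁻⁸ × 6.76))^(1/4).
T = (5.76×10^12)^(1/4) = 1550 K.

T ≈ 1550 K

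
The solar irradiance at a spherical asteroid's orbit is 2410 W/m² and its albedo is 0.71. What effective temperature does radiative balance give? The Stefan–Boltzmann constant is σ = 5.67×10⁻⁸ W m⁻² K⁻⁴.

T ≈ 236 K

Power absorbed = (1−a)S·πR²; power emitted = 4πR²σT⁴. Equating and cancelling πR²:
T = ((1−a)S / 4σ)^(1/4) = (699 / (4 × 5.67×10⁻⁸))^(1/4) = (3.08×10^9)^(1/4).
T = 236 K.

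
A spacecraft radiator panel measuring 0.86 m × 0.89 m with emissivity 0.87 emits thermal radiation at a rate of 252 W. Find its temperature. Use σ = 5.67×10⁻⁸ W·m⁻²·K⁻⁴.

T ≈ 286 K

A = 0.86 × 0.89 = 0.765 m².
From P = εσAT⁴, T = (P / εσA)^(1/4) = (252 / (0.87 × 5.67×10⁻⁸ × 0.765))^(1/4).
T = (6.67×10^9)^(1/4) = 286 K.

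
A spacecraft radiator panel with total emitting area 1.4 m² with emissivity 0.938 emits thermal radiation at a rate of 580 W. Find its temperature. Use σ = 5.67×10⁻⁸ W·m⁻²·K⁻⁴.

From P = εσAT⁴, T = (P / εσA)^(1/4) = (580 / (0.938 × 5.67×10⁻⁸ × 1.40))^(1/4).
T = (7.79×10^9)^(1/4) = 297 K.

T ≈ 297 K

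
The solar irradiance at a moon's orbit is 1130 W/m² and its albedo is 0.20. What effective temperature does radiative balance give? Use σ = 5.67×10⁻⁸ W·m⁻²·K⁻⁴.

Power absorbed = (1−a)S·πR²; power emitted = 4πR²σT⁴. Equating and cancelling πR²:
T = ((1−a)S / 4σ)^(1/4) = (904 / (4 × 5.67×10⁻⁸))^(1/4) = (3.99×10^9)^(1/4).
T = 251 K.

T ≈ 251 K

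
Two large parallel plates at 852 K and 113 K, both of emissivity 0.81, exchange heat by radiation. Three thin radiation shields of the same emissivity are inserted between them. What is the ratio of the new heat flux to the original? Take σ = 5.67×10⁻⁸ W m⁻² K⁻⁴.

ratio ≈ 0.250

With N identical shields there are N+1 = 4 gaps in series, each with the same radiative resistance, so the flux falls to 1/(N+1) of its unshielded value.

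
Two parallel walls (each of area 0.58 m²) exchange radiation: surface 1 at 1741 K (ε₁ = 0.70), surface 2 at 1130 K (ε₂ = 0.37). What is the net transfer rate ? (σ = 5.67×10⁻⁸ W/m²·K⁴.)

For two large parallel gray plates, q = σ(T₁⁴ − T₂⁴) / (1/ε₁ + 1/ε₂ − 1).
1/ε₁ + 1/ε₂ − 1 = 1/0.70 + 1/0.37 − 1 = 3.131.
T₁⁴ − T₂⁴ = 9.19×10^12 − 1.63×10^12 = 7.56×10^12 K⁴.
q = 5.67×10⁻⁸ × 7.56×10^12 / 3.131 = 1.37×10^5 W/m².
Q = q·A = 1.37×10^5 × 0.58 = 79400 W.

Q ≈ 79400 W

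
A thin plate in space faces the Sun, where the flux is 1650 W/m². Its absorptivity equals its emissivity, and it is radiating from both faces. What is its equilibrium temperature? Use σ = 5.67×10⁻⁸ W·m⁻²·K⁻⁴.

T ≈ 347 K

Absorbed flux αS = emitted flux 2εσT⁴ per unit area; with α = ε this gives T = (S/2σ)^(1/4).
T = (1650 / (2 × 5.67×10⁻⁸))^(1/4) = (1.46×10^10)^(1/4).
T = 347 K.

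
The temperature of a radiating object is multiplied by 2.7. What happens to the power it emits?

factor ≈ 53.1

P ∝ T⁴, so the power scales as (2.7)⁴ = 53.1.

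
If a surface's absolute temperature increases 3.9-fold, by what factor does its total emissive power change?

factor ≈ 231

P ∝ T⁴, so the power scales as (3.9)⁴ = 231.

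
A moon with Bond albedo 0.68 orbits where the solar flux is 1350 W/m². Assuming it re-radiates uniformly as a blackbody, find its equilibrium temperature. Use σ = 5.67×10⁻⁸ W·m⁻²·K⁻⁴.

T ≈ 209 K

Power absorbed = (1−a)S·πR²; power emitted = 4πR²σT⁴. Equating and cancelling πR²:
T = ((1−a)S / 4σ)^(1/4) = (432 / (4 × 5.67×10⁻⁸))^(1/4) = (1.90×10^9)^(1/4).
T = 209 K.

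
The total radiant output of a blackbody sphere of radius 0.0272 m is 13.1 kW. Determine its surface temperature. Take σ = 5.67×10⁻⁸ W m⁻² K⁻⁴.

T ≈ 2230 K

A = 4πr² = 4π × (0.0272)² = 9.30×10^-3 m².
From P = σAT⁴, T = (P / σA)^(1/4) = (13100 / (5.67×10⁻⁸ × 9.30×10^-3))^(1/4).
T = (2.49×10^13)^(1/4) = 2230 K.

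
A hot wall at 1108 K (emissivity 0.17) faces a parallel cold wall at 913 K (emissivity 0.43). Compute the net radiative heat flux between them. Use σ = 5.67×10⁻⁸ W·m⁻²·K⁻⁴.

For two large parallel gray plates, q = σ(T₁⁴ − T₂⁴) / (1/ε₁ + 1/ε₂ − 1).
1/ε₁ + 1/ε₂ − 1 = 1/0.17 + 1/0.43 − 1 = 7.208.
T₁⁴ − T₂⁴ = 1.51×10^12 − 6.95×10^11 = 8.12×10^11 K⁴.
q = 5.67×10⁻⁸ × 8.12×10^11 / 7.208 = 6390 W/m².

q ≈ 6390 W/m²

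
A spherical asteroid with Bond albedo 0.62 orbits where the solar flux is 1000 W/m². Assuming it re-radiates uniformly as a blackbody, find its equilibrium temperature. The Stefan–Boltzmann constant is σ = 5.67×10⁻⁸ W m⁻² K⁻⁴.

Power absorbed = (1−a)S·πR²; power emitted = 4πR²σT⁴. Equating and cancelling πR²:
T = ((1−a)S / 4σ)^(1/4) = (380 / (4 × 5.67×10⁻⁸))^(1/4) = (1.68×10^9)^(1/4).
T = 202 K.

T ≈ 202 K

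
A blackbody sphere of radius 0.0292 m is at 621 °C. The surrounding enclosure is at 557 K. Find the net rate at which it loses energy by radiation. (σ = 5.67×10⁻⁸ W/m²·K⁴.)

A = 4πr² = 4π × (0.0292)² = 0.0107 m².
Convert: 621 °C = 894 K.
Q = σA(T⁴ − T_s⁴). T⁴ − T_s⁴ = (894)⁴ − (557)⁴ = 6.39×10^11 − 9.63×10^10 = 5.43×10^11 K⁴.
Q = 5.67×10⁻⁸ × 0.0107 × 5.43×10^11 = 330 W.

Q ≈ 330 W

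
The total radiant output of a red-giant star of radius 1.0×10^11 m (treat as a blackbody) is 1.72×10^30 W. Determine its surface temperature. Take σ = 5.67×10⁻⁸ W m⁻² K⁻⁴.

A = 4πr² = 4π × (1.0×10^11)² = 1.26×10^23 m².
From P = σAT⁴, T = (P / σA)^(1/4) = (1.72×10^30 / (5.67×10⁻⁸ × 1.26×10^23))^(1/4).
T = (2.41×10^14)^(1/4) = 3940 K.

T ≈ 3940 K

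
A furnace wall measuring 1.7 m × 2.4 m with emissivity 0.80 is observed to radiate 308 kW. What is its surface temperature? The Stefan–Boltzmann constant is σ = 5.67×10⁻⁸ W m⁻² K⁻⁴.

T ≈ 1140 K

A = 1.7 × 2.4 = 4.08 m².
From P = εσAT⁴, T = (P / εσA)^(1/4) = (3.08×10^5 / (0.80 × 5.67×10⁻⁸ × 4.08))^(1/4).
T = (1.66×10^12)^(1/4) = 1140 K.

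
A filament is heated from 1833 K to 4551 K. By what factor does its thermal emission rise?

ratio ≈ 38.0

P ∝ T⁴, so the ratio is (4551/1833)⁴ = (2.483)⁴ = 38.0.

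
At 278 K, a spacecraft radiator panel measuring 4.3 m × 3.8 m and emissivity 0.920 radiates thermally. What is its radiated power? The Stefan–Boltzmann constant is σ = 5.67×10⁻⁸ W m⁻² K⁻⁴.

A = 4.3 × 3.8 = 16.3 m².
P = εσAT⁴ = 0.920 × 5.67×10⁻⁸ × 16.3 × (278)⁴ = 0.920 × 5.67×10⁻⁸ × 16.3 × 5.97×10^9.
P = 5090 W.

P ≈ 5090 W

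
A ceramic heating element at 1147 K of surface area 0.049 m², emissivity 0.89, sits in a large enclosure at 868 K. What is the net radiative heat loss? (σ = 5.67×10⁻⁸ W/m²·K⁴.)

Q = εσA(T⁴ − T_s⁴). T⁴ − T_s⁴ = (1147)⁴ − (868)⁴ = 1.73×10^12 − 5.68×10^11 = 1.16×10^12 K⁴.
Q = 0.89 × 5.67×10⁻⁸ × 0.0490 × 1.16×10^12 = 2880 W.

Q ≈ 2880 W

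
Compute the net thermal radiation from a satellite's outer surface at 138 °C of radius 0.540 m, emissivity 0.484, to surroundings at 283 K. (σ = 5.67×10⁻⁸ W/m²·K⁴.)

Q ≈ 2220 W

A = 4πr² = 4π × (0.540)² = 3.66 m².
Convert: 138 °C = 411 K.
Q = εσA(T⁴ − T_s⁴). T⁴ − T_s⁴ = (411)⁴ − (283)⁴ = 2.85×10^10 − 6.41×10^9 = 2.21×10^10 K⁴.
Q = 0.484 × 5.67×10⁻⁸ × 3.66 × 2.21×10^10 = 2220 W.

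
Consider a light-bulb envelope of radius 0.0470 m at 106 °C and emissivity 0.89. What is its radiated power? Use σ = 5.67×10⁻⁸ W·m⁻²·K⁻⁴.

P ≈ 28.9 W

A = 4πr² = 4π × (0.0470)² = 0.0278 m².
106 °C = 379 K.
Stefan–Boltzmann: P = εσAT⁴ = 0.89 × 5.67×10⁻⁸ × 0.0278 × (379)⁴ = 0.89 × 5.67×10⁻⁸ × 0.0278 × 2.06×10^10.
P = 28.9 W.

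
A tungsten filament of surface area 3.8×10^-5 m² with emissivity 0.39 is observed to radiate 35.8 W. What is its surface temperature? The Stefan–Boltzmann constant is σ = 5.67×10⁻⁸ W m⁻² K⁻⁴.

From P = εσAT⁴, T = (P / εσA)^(1/4) = (35.8 / (0.39 × 5.67×10⁻⁸ × 3.80×10^-5))^(1/4).
T = (4.26×10^13)^(1/4) = 2550 K.

T ≈ 2550 K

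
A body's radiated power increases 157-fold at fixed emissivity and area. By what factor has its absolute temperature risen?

P ∝ T⁴ ⇒ T ∝ P^(1/4), so T scales by (157)^(1/4) = 3.54.

factor ≈ 3.54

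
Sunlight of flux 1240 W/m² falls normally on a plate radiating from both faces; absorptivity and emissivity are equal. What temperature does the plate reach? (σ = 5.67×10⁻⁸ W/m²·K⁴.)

T ≈ 323 K

Absorbed flux αS = emitted flux 2εσT⁴ per unit area; with α = ε this gives T = (S/2σ)^(1/4).
T = (1240 / (2 × 5.67×10⁻⁸))^(1/4) = (1.09×10^10)^(1/4).
T = 323 K.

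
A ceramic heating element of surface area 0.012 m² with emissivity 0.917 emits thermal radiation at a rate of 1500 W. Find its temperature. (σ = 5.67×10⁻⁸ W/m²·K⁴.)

From P = εσAT⁴, T = (P / εσA)^(1/4) = (1500 / (0.917 × 5.67×10⁻⁸ × 0.0120))^(1/4).
T = (2.40×10^12)^(1/4) = 1250 K.

T ≈ 1250 K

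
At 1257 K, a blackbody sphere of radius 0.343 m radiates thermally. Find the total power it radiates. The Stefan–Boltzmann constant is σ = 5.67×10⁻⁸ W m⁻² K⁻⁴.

A = 4πr² = 4π × (0.343)² = 1.48 m².
P = σAT⁴ = 5.67×10⁻⁸ × 1.48 × (1257)⁴ = 5.67×10⁻⁸ × 1.48 × 2.50×10^12.
P = 2.09×10^5 W.

P ≈ 2.09×10^5 W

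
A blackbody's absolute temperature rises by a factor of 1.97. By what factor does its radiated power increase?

P ∝ T⁴, so the power scales as (1.97)⁴ = 15.1.

factor ≈ 15.1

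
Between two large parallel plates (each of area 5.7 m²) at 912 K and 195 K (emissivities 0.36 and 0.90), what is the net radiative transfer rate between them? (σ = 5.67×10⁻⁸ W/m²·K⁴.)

For two large parallel gray plates, q = σ(T₁⁴ − T₂⁴) / (1/ε₁ + 1/ε₂ − 1).
1/ε₁ + 1/ε₂ − 1 = 1/0.36 + 1/0.90 − 1 = 2.889.
T₁⁴ − T₂⁴ = 6.92×10^11 − 1.45×10^9 = 6.90×10^11 K⁴.
q = 5.67×10⁻⁸ × 6.90×10^11 / 2.889 = 13500 W/m².
Q = q·A = 13500 × 5.7 = 77200 W.

Q ≈ 77200 W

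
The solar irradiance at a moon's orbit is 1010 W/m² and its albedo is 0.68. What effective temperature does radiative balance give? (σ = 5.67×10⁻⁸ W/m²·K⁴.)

Power absorbed = (1−a)S·πR²; power emitted = 4πR²σT⁴. Equating and cancelling πR²:
T = ((1−a)S / 4σ)^(1/4) = (323 / (4 × 5.67×10⁻⁸))^(1/4) = (1.43×10^9)^(1/4).
T = 194 K.

T ≈ 194 K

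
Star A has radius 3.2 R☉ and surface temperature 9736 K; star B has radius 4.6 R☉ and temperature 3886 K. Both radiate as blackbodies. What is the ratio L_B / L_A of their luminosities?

L_B/L_A ≈ 0.0524

L = 4πR²σT⁴ ∝ R²T⁴, so L_B/L_A = (4.6/3.2)² × (3886/9736)⁴ = 2.07 × 0.0254 = 0.0524.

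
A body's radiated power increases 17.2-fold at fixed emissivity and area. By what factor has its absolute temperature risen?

factor ≈ 2.04

P ∝ T⁴ ⇒ T ∝ P^(1/4), so T scales by (17.2)^(1/4) = 2.04.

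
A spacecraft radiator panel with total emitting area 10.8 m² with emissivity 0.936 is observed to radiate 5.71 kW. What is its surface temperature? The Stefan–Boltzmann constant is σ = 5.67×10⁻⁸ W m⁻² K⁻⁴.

T ≈ 316 K

From P = εσAT⁴, T = (P / εσA)^(1/4) = (5710 / (0.936 × 5.67×10⁻⁸ × 10.8))^(1/4).
T = (9.96×10^9)^(1/4) = 316 K.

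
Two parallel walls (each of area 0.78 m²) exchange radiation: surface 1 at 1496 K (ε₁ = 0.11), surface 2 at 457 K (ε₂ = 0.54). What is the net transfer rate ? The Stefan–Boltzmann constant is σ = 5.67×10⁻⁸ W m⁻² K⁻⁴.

Q ≈ 22100 W

For two large parallel gray plates, q = σ(T₁⁴ − T₂⁴) / (1/ε₁ + 1/ε₂ − 1).
1/ε₁ + 1/ε₂ − 1 = 1/0.11 + 1/0.54 − 1 = 9.943.
T₁⁴ − T₂⁴ = 5.01×10^12 − 4.36×10^10 = 4.97×10^12 K⁴.
q = 5.67×10⁻⁸ × 4.97×10^12 / 9.943 = 28300 W/m².
Q = q·A = 28300 × 0.78 = 22100 W.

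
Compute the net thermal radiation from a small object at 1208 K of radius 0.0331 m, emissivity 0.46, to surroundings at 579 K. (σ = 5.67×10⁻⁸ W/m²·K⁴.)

Q ≈ 724 W

A = 4πr² = 4π × (0.0331)² = 0.0138 m².
Q = εσA(T⁴ − T_s⁴). T⁴ − T_s⁴ = (1208)⁴ − (579)⁴ = 2.13×10^12 − 1.12×10^11 = 2.02×10^12 K⁴.
Q = 0.46 × 5.67×10⁻⁸ × 0.0138 × 2.02×10^12 = 724 W.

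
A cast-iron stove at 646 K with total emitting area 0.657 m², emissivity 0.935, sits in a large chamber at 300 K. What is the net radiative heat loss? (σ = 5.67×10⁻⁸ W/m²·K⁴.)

Q = εσA(T⁴ − T_s⁴). T⁴ − T_s⁴ = (646)⁴ − (300)⁴ = 1.74×10^11 − 8.10×10^9 = 1.66×10^11 K⁴.
Q = 0.935 × 5.67×10⁻⁸ × 0.657 × 1.66×10^11 = 5780 W.

Q ≈ 5780 W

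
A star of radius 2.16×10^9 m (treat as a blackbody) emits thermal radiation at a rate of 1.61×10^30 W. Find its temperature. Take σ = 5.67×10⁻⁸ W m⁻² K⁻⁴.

T ≈ 26400 K

A = 4πr² = 4π × (2.16×10^9)² = 5.86×10^19 m².
From P = σAT⁴, T = (P / σA)^(1/4) = (1.61×10^30 / (5.67×10⁻⁸ × 5.86×10^19))^(1/4).
T = (4.84×10^17)^(1/4) = 26400 K.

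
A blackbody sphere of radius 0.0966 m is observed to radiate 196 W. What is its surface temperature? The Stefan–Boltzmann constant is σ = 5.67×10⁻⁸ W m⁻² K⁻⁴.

A = 4πr² = 4π × (0.0966)² = 0.117 m².
From P = σAT⁴, T = (P / σA)^(1/4) = (196 / (5.67×10⁻⁸ × 0.117))^(1/4).
T = (2.95×10^10)^(1/4) = 414 K.

T ≈ 414 K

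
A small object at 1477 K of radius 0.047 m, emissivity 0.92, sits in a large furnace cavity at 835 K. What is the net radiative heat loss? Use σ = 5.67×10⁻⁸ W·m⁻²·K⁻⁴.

Q ≈ 6190 W

A = 4πr² = 4π × (0.047)² = 0.0278 m².
Q = εσA(T⁴ − T_s⁴). T⁴ − T_s⁴ = (1477)⁴ − (835)⁴ = 4.76×10^12 − 4.86×10^11 = 4.27×10^12 K⁴.
Q = 0.92 × 5.67×10⁻⁸ × 0.0278 × 4.27×10^12 = 6190 W.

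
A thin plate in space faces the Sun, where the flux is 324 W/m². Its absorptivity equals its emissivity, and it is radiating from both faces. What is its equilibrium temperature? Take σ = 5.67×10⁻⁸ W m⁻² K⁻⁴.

T ≈ 231 K

Absorbed flux αS = emitted flux 2εσT⁴ per unit area; with α = ε this gives T = (S/2σ)^(1/4).
T = (324 / (2 × 5.67×10⁻⁸))^(1/4) = (2.86×10^9)^(1/4).
T = 231 K.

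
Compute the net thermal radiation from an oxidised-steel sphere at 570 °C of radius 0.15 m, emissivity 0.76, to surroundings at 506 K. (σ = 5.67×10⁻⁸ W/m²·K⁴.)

Q ≈ 5350 W

A = 4πr² = 4π × (0.15)² = 0.283 m².
Convert: 570 °C = 843 K.
Q = εσA(T⁴ − T_s⁴). T⁴ − T_s⁴ = (843)⁴ − (506)⁴ = 5.05×10^11 − 6.56×10^10 = 4.39×10^11 K⁴.
Q = 0.76 × 5.67×10⁻⁸ × 0.283 × 4.39×10^11 = 5350 W.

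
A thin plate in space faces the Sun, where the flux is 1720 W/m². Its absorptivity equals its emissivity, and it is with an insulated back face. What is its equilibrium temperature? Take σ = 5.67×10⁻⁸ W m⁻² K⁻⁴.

T ≈ 417 K

Absorbed flux αS = emitted flux εσT⁴ (one radiating face); with α = ε, T = (S/σ)^(1/4).
T = (1720 / 5.67×10⁻⁸)^(1/4) = (3.03×10^10)^(1/4).
T = 417 K.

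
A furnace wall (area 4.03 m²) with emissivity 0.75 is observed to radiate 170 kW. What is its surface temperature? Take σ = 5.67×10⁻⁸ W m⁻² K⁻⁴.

T ≈ 998 K

From P = εσAT⁴, T = (P / εσA)^(1/4) = (1.70×10^5 / (0.75 × 5.67×10⁻⁸ × 4.03))^(1/4).
T = (9.92×10^11)^(1/4) = 998 K.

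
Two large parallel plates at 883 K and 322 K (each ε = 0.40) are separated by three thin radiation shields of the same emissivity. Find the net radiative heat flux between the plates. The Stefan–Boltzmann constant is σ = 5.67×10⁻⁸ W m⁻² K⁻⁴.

Each of the 4 gaps contributes resistance (2/ε − 1) = 2/0.40 − 1 = 4.000; total = 16.00.
q = σ(T₁⁴ − T₂⁴) / 16.00 = 5.67×10⁻⁸ × 5.97×10^11 / 16.00 = 2120 W/m².

q ≈ 2120 W/m²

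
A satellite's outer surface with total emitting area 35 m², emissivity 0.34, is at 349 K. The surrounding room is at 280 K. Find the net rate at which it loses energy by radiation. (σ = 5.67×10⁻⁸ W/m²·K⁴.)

Q = εσA(T⁴ − T_s⁴). T⁴ − T_s⁴ = (349)⁴ − (280)⁴ = 1.48×10^10 − 6.15×10^9 = 8.69×10^9 K⁴.
Q = 0.34 × 5.67×10⁻⁸ × 35.0 × 8.69×10^9 = 5860 W.

Q ≈ 5860 W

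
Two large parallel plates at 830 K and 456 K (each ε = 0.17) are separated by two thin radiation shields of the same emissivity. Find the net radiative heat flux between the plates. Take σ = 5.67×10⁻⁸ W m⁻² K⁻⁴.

q ≈ 757 W/m²

Each of the 3 gaps contributes resistance (2/ε − 1) = 2/0.17 − 1 = 10.76; total = 32.29.
q = σ(T₁⁴ − T₂⁴) / 32.29 = 5.67×10⁻⁸ × 4.31×10^11 / 32.29 = 757 W/m².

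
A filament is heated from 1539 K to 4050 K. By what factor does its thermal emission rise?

P ∝ T⁴, so the ratio is (4050/1539)⁴ = (2.632)⁴ = 48.0.

ratio ≈ 48.0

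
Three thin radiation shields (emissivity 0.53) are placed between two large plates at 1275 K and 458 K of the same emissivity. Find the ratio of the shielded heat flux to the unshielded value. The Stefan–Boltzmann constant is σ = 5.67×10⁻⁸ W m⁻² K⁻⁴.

With N identical shields there are N+1 = 4 gaps in series, each with the same radiative resistance, so the flux falls to 1/(N+1) of its unshielded value.

ratio ≈ 0.250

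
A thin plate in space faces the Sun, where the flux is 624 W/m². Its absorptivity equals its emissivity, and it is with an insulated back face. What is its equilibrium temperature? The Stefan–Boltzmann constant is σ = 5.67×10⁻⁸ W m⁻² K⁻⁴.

T ≈ 324 K

Absorbed flux αS = emitted flux εσT⁴ (one radiating face); with α = ε, T = (S/σ)^(1/4).
T = (624 / 5.67×10⁻⁸)^(1/4) = (1.10×10^10)^(1/4).
T = 324 K.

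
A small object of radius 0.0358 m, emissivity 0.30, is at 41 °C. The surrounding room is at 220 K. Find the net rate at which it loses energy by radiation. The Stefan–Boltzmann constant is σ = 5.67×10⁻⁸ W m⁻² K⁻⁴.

A = 4πr² = 4π × (0.0358)² = 0.0161 m².
Convert: 41 °C = 314 K.
Q = εσA(T⁴ − T_s⁴). T⁴ − T_s⁴ = (314)⁴ − (220)⁴ = 9.72×10^9 − 2.34×10^9 = 7.38×10^9 K⁴.
Q = 0.30 × 5.67×10⁻⁸ × 0.0161 × 7.38×10^9 = 2.02 W.

Q ≈ 2.02 W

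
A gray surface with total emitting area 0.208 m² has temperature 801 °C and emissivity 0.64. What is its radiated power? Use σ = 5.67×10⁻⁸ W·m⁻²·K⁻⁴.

P ≈ 10000 W

801 °C = 1074 K.
Stefan–Boltzmann: P = εσAT⁴ = 0.64 × 5.67×10⁻⁸ × 0.208 × (1074)⁴ = 0.64 × 5.67×10⁻⁸ × 0.208 × 1.33×10^12.
P = 10000 W.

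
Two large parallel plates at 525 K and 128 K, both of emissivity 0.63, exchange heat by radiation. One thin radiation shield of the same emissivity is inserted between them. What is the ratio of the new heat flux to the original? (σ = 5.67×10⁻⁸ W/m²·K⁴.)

With N identical shields there are N+1 = 2 gaps in series, each with the same radiative resistance, so the flux falls to 1/(N+1) of its unshielded value.

ratio ≈ 0.500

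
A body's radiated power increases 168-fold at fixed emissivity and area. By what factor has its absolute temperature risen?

factor ≈ 3.60

P ∝ T⁴ ⇒ T ∝ P^(1/4), so T scales by (168)^(1/4) = 3.60.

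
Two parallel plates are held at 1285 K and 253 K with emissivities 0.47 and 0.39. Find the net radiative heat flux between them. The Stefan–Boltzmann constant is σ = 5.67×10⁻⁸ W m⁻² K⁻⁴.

q ≈ 41800 W/m²

For two large parallel gray plates, q = σ(T₁⁴ − T₂⁴) / (1/ε₁ + 1/ε₂ − 1).
1/ε₁ + 1/ε₂ − 1 = 1/0.47 + 1/0.39 − 1 = 3.692.
T₁⁴ − T₂⁴ = 2.73×10^12 − 4.10×10^9 = 2.72×10^12 K⁴.
q = 5.67×10⁻⁸ × 2.72×10^12 / 3.692 = 41800 W/m².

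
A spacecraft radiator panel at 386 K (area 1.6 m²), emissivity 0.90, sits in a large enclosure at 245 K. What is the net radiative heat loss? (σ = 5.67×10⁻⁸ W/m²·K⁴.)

Q = εσA(T⁴ − T_s⁴). T⁴ − T_s⁴ = (386)⁴ − (245)⁴ = 2.22×10^10 − 3.60×10^9 = 1.86×10^10 K⁴.
Q = 0.90 × 5.67×10⁻⁸ × 1.60 × 1.86×10^10 = 1520 W.

Q ≈ 1520 W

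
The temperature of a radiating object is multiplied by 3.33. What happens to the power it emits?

factor ≈ 123

P ∝ T⁴, so the power scales as (3.33)⁴ = 123.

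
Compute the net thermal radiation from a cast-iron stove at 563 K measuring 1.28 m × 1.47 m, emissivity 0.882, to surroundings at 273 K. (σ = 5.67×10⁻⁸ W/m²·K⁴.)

Q ≈ 8930 W

A = 1.28 × 1.47 = 1.88 m².
Q = εσA(T⁴ − T_s⁴). T⁴ − T_s⁴ = (563)⁴ − (273)⁴ = 1.00×10^11 − 5.55×10^9 = 9.49×10^10 K⁴.
Q = 0.882 × 5.67×10⁻⁸ × 1.88 × 9.49×10^10 = 8930 W.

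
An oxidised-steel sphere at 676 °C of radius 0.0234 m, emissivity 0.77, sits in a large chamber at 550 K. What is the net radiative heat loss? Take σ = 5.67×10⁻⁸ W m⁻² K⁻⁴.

Q ≈ 216 W

A = 4πr² = 4π × (0.0234)² = 6.88×10^-3 m².
Convert: 676 °C = 949 K.
Q = εσA(T⁴ − T_s⁴). T⁴ − T_s⁴ = (949)⁴ − (550)⁴ = 8.11×10^11 − 9.15×10^10 = 7.20×10^11 K⁴.
Q = 0.77 × 5.67×10⁻⁸ × 6.88×10^-3 × 7.20×10^11 = 216 W.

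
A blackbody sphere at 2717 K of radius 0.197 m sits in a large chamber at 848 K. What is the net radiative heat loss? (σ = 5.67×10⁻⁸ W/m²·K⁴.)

A = 4πr² = 4π × (0.197)² = 0.488 m².
Q = σA(T⁴ − T_s⁴). T⁴ − T_s⁴ = (2717)⁴ − (848)⁴ = 5.45×10^13 − 5.17×10^11 = 5.40×10^13 K⁴.
Q = 5.67×10⁻⁸ × 0.488 × 5.40×10^13 = 1.49×10^6 W.

Q ≈ 1.49×10^6 W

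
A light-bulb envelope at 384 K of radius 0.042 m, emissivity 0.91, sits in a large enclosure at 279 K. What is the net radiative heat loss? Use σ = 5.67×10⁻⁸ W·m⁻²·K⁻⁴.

Q ≈ 17.9 W

A = 4πr² = 4π × (0.042)² = 0.0222 m².
Q = εσA(T⁴ − T_s⁴). T⁴ − T_s⁴ = (384)⁴ − (279)⁴ = 2.17×10^10 − 6.06×10^9 = 1.57×10^10 K⁴.
Q = 0.91 × 5.67×10⁻⁸ × 0.0222 × 1.57×10^10 = 17.9 W.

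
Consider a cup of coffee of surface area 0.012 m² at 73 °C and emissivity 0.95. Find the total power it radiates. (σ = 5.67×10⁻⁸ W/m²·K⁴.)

P ≈ 9.26 W

73 °C = 346 K.
P = εσAT⁴ = 0.95 × 5.67×10⁻⁸ × 0.0120 × (346)⁴ = 0.95 × 5.67×10⁻⁸ × 0.0120 × 1.43×10^10.
P = 9.26 W.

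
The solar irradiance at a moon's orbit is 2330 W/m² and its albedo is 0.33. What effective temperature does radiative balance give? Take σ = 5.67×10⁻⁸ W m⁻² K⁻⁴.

T ≈ 288 K

Power absorbed = (1−a)S·πR²; power emitted = 4πR²σT⁴. Equating and cancelling πR²:
T = ((1−a)S / 4σ)^(1/4) = (1560 / (4 × 5.67×10⁻⁸))^(1/4) = (6.88×10^9)^(1/4).
T = 288 K.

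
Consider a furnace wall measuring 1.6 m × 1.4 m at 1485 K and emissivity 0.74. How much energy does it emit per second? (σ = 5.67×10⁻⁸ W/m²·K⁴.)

P ≈ 4.57×10^5 W

A = 1.6 × 1.4 = 2.24 m².
Stefan–Boltzmann: P = εσAT⁴ = 0.74 × 5.67×10⁻⁸ × 2.24 × (1485)⁴ = 0.74 × 5.67×10⁻⁸ × 2.24 × 4.86×10^12.
P = 4.57×10^5 W.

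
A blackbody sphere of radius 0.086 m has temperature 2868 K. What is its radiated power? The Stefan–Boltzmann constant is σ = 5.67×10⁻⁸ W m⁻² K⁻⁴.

P ≈ 3.57×10^5 W

A = 4πr² = 4π × (0.086)² = 0.0929 m².
P = σAT⁴ = 5.67×10⁻⁸ × 0.0929 × (2868)⁴ = 5.67×10⁻⁸ × 0.0929 × 6.77×10^13.
P = 3.57×10^5 W.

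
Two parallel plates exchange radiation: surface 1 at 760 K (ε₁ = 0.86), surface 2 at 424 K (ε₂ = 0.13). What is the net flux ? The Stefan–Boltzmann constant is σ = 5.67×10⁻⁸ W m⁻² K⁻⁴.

For two large parallel gray plates, q = σ(T₁⁴ − T₂⁴) / (1/ε₁ + 1/ε₂ − 1).
1/ε₁ + 1/ε₂ − 1 = 1/0.86 + 1/0.13 − 1 = 7.855.
T₁⁴ − T₂⁴ = 3.34×10^11 − 3.23×10^10 = 3.01×10^11 K⁴.
q = 5.67×10⁻⁸ × 3.01×10^11 / 7.855 = 2170 W/m².

q ≈ 2170 W/m²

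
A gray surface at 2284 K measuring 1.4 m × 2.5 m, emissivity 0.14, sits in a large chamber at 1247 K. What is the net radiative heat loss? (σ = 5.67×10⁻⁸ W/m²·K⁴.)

Q ≈ 6.89×10^5 W

A = 1.4 × 2.5 = 3.50 m².
Q = εσA(T⁴ − T_s⁴). T⁴ − T_s⁴ = (2284)⁴ − (1247)⁴ = 2.72×10^13 − 2.42×10^12 = 2.48×10^13 K⁴.
Q = 0.14 × 5.67×10⁻⁸ × 3.50 × 2.48×10^13 = 6.89×10^5 W.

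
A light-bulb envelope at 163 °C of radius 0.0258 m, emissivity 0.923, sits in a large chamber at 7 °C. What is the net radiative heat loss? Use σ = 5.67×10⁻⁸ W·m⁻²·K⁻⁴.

A = 4πr² = 4π × (0.0258)² = 8.36×10^-3 m².
Convert: 163 °C = 436 K; 7 °C = 280 K.
Q = εσA(T⁴ − T_s⁴). T⁴ − T_s⁴ = (436)⁴ − (280)⁴ = 3.61×10^10 − 6.15×10^9 = 3.00×10^10 K⁴.
Q = 0.923 × 5.67×10⁻⁸ × 8.36×10^-3 × 3.00×10^10 = 13.1 W.

Q ≈ 13.1 W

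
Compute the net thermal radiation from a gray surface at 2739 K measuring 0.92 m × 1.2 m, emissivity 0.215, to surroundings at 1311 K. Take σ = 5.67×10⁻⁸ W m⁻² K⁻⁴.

Q ≈ 7.18×10^5 W

A = 0.92 × 1.2 = 1.10 m².
Q = εσA(T⁴ − T_s⁴). T⁴ − T_s⁴ = (2739)⁴ − (1311)⁴ = 5.63×10^13 − 2.95×10^12 = 5.33×10^13 K⁴.
Q = 0.215 × 5.67×10⁻⁸ × 1.10 × 5.33×10^13 = 7.18×10^5 W.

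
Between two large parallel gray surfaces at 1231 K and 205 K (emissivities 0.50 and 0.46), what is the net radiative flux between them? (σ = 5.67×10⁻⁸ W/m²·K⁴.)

q ≈ 41000 W/m²

For two large parallel gray plates, q = σ(T₁⁴ − T₂⁴) / (1/ε₁ + 1/ε₂ − 1).
1/ε₁ + 1/ε₂ − 1 = 1/0.50 + 1/0.46 − 1 = 3.174.
T₁⁴ − T₂⁴ = 2.30×10^12 − 1.77×10^9 = 2.29×10^12 K⁴.
q = 5.67×10⁻⁸ × 2.29×10^12 / 3.174 = 41000 W/m².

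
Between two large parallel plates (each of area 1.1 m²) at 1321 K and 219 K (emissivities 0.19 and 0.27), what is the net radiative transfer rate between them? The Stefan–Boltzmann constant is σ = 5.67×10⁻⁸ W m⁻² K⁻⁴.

Q ≈ 23800 W

For two large parallel gray plates, q = σ(T₁⁴ − T₂⁴) / (1/ε₁ + 1/ε₂ − 1).
1/ε₁ + 1/ε₂ − 1 = 1/0.19 + 1/0.27 − 1 = 7.967.
T₁⁴ − T₂⁴ = 3.05×10^12 − 2.30×10^9 = 3.04×10^12 K⁴.
q = 5.67×10⁻⁸ × 3.04×10^12 / 7.967 = 21700 W/m².
Q = q·A = 21700 × 1.1 = 23800 W.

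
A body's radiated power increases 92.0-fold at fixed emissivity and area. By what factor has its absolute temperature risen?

P ∝ T⁴ ⇒ T ∝ P^(1/4), so T scales by (92.0)^(1/4) = 3.10.

factor ≈ 3.10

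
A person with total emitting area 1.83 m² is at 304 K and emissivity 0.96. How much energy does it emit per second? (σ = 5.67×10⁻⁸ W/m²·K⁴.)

Stefan–Boltzmann: P = εσAT⁴ = 0.96 × 5.67×10⁻⁸ × 1.83 × (304)⁴ = 0.96 × 5.67×10⁻⁸ × 1.83 × 8.54×10^9.
P = 851 W.

P ≈ 851 W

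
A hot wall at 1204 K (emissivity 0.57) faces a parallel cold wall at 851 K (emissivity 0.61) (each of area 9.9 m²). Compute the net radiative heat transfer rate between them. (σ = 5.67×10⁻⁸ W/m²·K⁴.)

Q ≈ 3.70×10^5 W

For two large parallel gray plates, q = σ(T₁⁴ − T₂⁴) / (1/ε₁ + 1/ε₂ − 1).
1/ε₁ + 1/ε₂ − 1 = 1/0.57 + 1/0.61 − 1 = 2.394.
T₁⁴ − T₂⁴ = 2.10×10^12 − 5.24×10^11 = 1.58×10^12 K⁴.
q = 5.67×10⁻⁸ × 1.58×10^12 / 2.394 = 37400 W/m².
Q = q·A = 37400 × 9.9 = 3.70×10^5 W.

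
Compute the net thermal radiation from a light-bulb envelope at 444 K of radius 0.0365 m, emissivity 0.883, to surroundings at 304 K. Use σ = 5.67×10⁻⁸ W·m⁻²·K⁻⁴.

Q ≈ 25.4 W

A = 4πr² = 4π × (0.0365)² = 0.0167 m².
Q = εσA(T⁴ − T_s⁴). T⁴ − T_s⁴ = (444)⁴ − (304)⁴ = 3.89×10^10 − 8.54×10^9 = 3.03×10^10 K⁴.
Q = 0.883 × 5.67×10⁻⁸ × 0.0167 × 3.03×10^10 = 25.4 W.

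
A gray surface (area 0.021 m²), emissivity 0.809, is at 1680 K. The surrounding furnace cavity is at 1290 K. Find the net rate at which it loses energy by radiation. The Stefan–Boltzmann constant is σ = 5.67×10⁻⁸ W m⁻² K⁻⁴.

Q = εσA(T⁴ − T_s⁴). T⁴ − T_s⁴ = (1680)⁴ − (1290)⁴ = 7.97×10^12 − 2.77×10^12 = 5.20×10^12 K⁴.
Q = 0.809 × 5.67×10⁻⁸ × 0.0210 × 5.20×10^12 = 5010 W.

Q ≈ 5010 W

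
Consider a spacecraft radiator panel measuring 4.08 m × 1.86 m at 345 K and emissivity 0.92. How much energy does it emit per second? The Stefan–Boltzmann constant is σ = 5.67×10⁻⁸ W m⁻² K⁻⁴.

A = 4.08 × 1.86 = 7.59 m².
P = εσAT⁴ = 0.92 × 5.67×10⁻⁸ × 7.59 × (345)⁴ = 0.92 × 5.67×10⁻⁸ × 7.59 × 1.42×10^10.
P = 5610 W.

P ≈ 5610 W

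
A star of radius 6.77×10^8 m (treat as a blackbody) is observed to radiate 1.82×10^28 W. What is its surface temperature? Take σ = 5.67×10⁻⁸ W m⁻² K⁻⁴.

T ≈ 15400 K

A = 4πr² = 4π × (6.77×10^8)² = 5.76×10^18 m².
From P = σAT⁴, T = (P / σA)^(1/4) = (1.82×10^28 / (5.67×10⁻⁸ × 5.76×10^18))^(1/4).
T = (5.57×10^16)^(1/4) = 15400 K.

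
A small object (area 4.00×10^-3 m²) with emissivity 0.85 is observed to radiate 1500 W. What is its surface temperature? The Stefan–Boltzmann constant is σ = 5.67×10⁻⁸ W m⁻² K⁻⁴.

From P = εσAT⁴, T = (P / εσA)^(1/4) = (1500 / (0.85 × 5.67×10⁻⁸ × 4.00×10^-3))^(1/4).
T = (7.78×10^12)^(1/4) = 1670 K.

T ≈ 1670 K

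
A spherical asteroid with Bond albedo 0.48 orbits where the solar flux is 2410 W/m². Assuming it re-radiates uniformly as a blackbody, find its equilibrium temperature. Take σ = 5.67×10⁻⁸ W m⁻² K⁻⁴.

Power absorbed = (1−a)S·πR²; power emitted = 4πR²σT⁴. Equating and cancelling πR²:
T = ((1−a)S / 4σ)^(1/4) = (1250 / (4 × 5.67×10⁻⁸))^(1/4) = (5.53×10^9)^(1/4).
T = 273 K.

T ≈ 273 K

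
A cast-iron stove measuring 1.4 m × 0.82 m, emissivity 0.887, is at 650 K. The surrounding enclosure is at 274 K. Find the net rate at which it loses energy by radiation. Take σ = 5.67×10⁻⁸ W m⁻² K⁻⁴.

A = 1.4 × 0.82 = 1.15 m².
Q = εσA(T⁴ − T_s⁴). T⁴ − T_s⁴ = (650)⁴ − (274)⁴ = 1.79×10^11 − 5.64×10^9 = 1.73×10^11 K⁴.
Q = 0.887 × 5.67×10⁻⁸ × 1.15 × 1.73×10^11 = 9980 W.

Q ≈ 9980 W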